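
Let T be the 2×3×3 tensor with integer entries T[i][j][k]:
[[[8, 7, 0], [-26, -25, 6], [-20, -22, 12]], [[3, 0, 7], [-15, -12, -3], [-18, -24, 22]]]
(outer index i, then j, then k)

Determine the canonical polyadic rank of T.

2

Lower bound: the mode-1 unfolding of T (rows indexed by i, columns by (j,k) = (0,0), (0,1), (0,2), (1,0), (1,1), (1,2), (2,0), (2,1), (2,2)) is [[8, 7, 0, -26, -25, 6, -20, -22, 12], [3, 0, 7, -15, -12, -3, -18, -24, 22]].
There the 2×2 minor on rows i ∈ {0, 1}, columns (j,k) ∈ {(0,0), (0,1)} is det [[8, 7], [3, 0]] = -21 ≠ 0, so this unfolding has rank ≥ 2; CP rank is at least every unfolding rank, so rank(T) ≥ 2. (Flattening ranks never certify an upper bound on CP rank; for that we must actually write T with 2 rank-1 terms.)
Upper bound — finding two terms. Write S_k = T[:,:,k] for the frontal slices: S₀ = [[8, -26, -20], [3, -15, -18]], S₁ = [[7, -25, -22], [0, -12, -24]], S₂ = [[0, 6, 12], [7, -3, 22]].
If T = a₁ ⊗ b₁ ⊗ c₁ + a₂ ⊗ b₂ ⊗ c₂ then each S_k = c₁[k]·a₁b₁ᵀ + c₂[k]·a₂b₂ᵀ. S₀ and S₁ are linearly independent, so a₁b₁ᵀ and a₂b₂ᵀ must span the same plane of matrices: they are the rank-1 matrices of the form x·S₀ + y·S₁.
The 2×2 minor of x·S₀ + y·S₁ on rows {0,1}, columns {0,1} is −42·x² − 126·xy − 84·y² = (-42)·(x + 2·y)(x + y), vanishing at (x:y) = (2:-1) and (1:-1).
M₁ = 2·S₀ − S₁ = [[9, -27, -18], [6, -18, -12]] = 3·[3, 2][1, -3, -2]ᵀ and M₂ = S₀ − S₁ = [[1, -1, 2], [3, -3, 6]] = [1, 3][1, -1, 2]ᵀ, so take a₁ = [3, 2], b₁ = [1, -3, -2], a₂ = [1, 3], b₂ = [1, -1, 2].
Each slice is an integer combination of E₁ = a₁b₁ᵀ and E₂ = a₂b₂ᵀ: S₀ = 3·E₁ − E₂, S₁ = 3·E₁ − 2·E₂, S₂ = −E₁ + 3·E₂; reading off coefficients, c₁ = [3, 3, -1] and c₂ = [-1, -2, 3].
Hence T = [3, 2] ⊗ [1, -3, -2] ⊗ [3, 3, -1] + [1, 3] ⊗ [1, -1, 2] ⊗ [-1, -2, 3], so rank(T) ≤ 2.
These bounds meet, so rank(T) = 2.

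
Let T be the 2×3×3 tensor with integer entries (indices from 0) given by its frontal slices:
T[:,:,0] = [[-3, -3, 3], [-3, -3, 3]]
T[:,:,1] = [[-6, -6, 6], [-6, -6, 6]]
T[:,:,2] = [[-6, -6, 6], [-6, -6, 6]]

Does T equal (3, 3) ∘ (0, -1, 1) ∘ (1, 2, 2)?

No

Reconstruct entry (0,0,0) from the claimed factors: Σₗ aₗ[0]bₗ[0]cₗ[0] = (3)·(0)·(1) = 0, but T[0,0,0] = -3. The claim is false.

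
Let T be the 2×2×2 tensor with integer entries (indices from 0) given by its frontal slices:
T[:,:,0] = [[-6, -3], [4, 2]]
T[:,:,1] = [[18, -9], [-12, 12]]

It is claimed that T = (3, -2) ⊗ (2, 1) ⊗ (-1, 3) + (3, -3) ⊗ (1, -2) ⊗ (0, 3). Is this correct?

No

Reconstruct entry (0,0,1) from the claimed factors: Σₗ aₗ[0]bₗ[0]cₗ[1] = (3)·(2)·(3) + (3)·(1)·(3) = 27, but T[0,0,1] = 18. The claim is false.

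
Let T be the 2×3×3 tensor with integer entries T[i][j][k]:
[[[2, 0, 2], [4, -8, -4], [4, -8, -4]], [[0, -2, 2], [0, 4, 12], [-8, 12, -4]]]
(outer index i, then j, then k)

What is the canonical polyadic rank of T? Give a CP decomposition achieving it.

Lower bound: in the mode-2 unfolding of T (rows indexed by j, columns by (i,k)) the 3×3 minor on rows j ∈ {0, 1, 2}, columns (i,k) ∈ {(0,0), (0,1), (1,0)} is det [[2, 0, 0], [4, -8, 0], [4, -8, -8]] = 128 ≠ 0, so that unfolding has rank ≥ 3 and hence rank(T) ≥ 3 (CP rank is at least every unfolding rank, though it can be larger).
Upper bound: T is a sum of 3 rank-1 terms, T = (0, 1) ∘ (1, 2, -2) ∘ (2, -2, 4) + (1, -1) ∘ (1, -2, -2) ∘ (-2, 4, 2) + (1, -1) ∘ (1, 0, 0) ∘ (4, -4, 0) (written with every a and b primitive with positive leading entry and the scale carried by c; CP decompositions are not unique, and this one is verified by expanding entrywise), so rank(T) ≤ 3.
These bounds meet, so rank(T) = 3.

rank(T) = 3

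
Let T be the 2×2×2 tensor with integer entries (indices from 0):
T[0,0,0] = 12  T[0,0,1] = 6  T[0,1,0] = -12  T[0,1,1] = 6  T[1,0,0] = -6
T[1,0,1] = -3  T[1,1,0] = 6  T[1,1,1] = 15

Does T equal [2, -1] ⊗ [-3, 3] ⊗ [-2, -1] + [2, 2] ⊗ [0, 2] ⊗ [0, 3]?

Yes

Reconstruct entrywise from the claimed factors. For example, T[0,0,0] = 12 and Σₗ aₗ[0]bₗ[0]cₗ[0] = (2)·(-3)·(-2) + (2)·(0)·(0) = 12; checking all 8 entries, every one matches. The claim holds.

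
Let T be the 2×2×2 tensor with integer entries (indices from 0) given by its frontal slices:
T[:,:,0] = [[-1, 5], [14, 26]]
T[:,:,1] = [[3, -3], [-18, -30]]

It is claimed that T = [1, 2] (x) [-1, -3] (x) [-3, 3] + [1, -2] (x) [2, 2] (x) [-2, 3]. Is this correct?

Yes

Reconstruct entrywise from the claimed factors. For example, T[0,0,0] = -1 and Σₗ aₗ[0]bₗ[0]cₗ[0] = (1)·(-1)·(-3) + (1)·(2)·(-2) = -1; checking all 8 entries, every one matches. The claim holds.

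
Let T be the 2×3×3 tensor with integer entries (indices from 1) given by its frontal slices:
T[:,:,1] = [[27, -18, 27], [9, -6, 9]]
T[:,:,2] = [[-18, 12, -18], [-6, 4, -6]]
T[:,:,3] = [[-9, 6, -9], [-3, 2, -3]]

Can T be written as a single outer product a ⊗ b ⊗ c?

Yes

If T = a ⊗ b ⊗ c then every fibre of T is a multiple of the corresponding factor, so read the factors off the fibres through the nonzero entry T[1,1,1] = 27.
The mode-1 fibre T[:,1,1] = [27, 9] gives a = [3, 1] (primitive direction); the mode-2 fibre T[1,:,1] = [27, -18, 27] gives b = [3, -2, 3]; then c[k] = T[1,1,k] / (a[1]·b[1]) = [27, -18, -9] / 9 = [3, -2, -1].
Expanding [3, 1] ⊗ [3, -2, 3] ⊗ [3, -2, -1] reproduces all 18 entries of T, so T = [3, 1] ⊗ [3, -2, 3] ⊗ [3, -2, -1] and rank(T) ≤ 1.
Equivalently every frontal slice T[:,:,k] is c[k] times the rank-1 matrix [3, 1] ⊗ [3, -2, 3]. So T has rank 1 (it is nonzero).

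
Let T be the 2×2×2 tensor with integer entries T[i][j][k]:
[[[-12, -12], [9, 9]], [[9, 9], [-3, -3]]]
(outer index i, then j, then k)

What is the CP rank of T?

Lower bound: in the mode-1 unfolding of T (rows indexed by i, columns by (j,k)) the 2×2 minor on rows i ∈ {0, 1}, columns (j,k) ∈ {(0,0), (1,0)} is det [[-12, 9], [9, -3]] = -45 ≠ 0, so that unfolding has rank ≥ 2 and hence rank(T) ≥ 2 (CP rank is at least every unfolding rank, though it can be larger).
Upper bound: T[:,:,k] = c[k]·M for every slice, with c = [1, 1] and M = [[-12, 9], [9, -3]] (rows i, columns j).
Splitting M by its rows (i = 0, 1), M = [1, 0][-12, 9]ᵀ + [0, 1][9, -3]ᵀ.
Hence T = [1, 0] ⊗ [-12, 9] ⊗ [1, 1] + [0, 1] ⊗ [9, -3] ⊗ [1, 1], so rank(T) ≤ 2.
These bounds meet, so rank(T) = 2.

2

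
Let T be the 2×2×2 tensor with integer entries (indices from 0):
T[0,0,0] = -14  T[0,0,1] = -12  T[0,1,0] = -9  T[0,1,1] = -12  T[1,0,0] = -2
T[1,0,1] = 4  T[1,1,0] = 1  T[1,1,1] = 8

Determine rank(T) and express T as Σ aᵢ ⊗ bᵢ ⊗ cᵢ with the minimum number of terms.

Lower bound: the mode-1 unfolding of T (rows indexed by i, columns by (j,k) = (0,0), (0,1), (1,0), (1,1)) is [[-14, -12, -9, -12], [-2, 4, 1, 8]].
There the 2×2 minor on rows i ∈ {0, 1}, columns (j,k) ∈ {(0,0), (0,1)} is det [[-14, -12], [-2, 4]] = -80 ≠ 0, so this unfolding has rank ≥ 2; CP rank is at least every unfolding rank, so rank(T) ≥ 2. (Flattening ranks never certify an upper bound on CP rank; for that we must actually write T with 2 rank-1 terms.)
Upper bound — finding two terms. Write S_k = T[:,:,k] for the frontal slices: S₀ = [[-14, -9], [-2, 1]], S₁ = [[-12, -12], [4, 8]].
If T = a₁ ⊗ b₁ ⊗ c₁ + a₂ ⊗ b₂ ⊗ c₂ then each S_k = c₁[k]·a₁b₁ᵀ + c₂[k]·a₂b₂ᵀ. S₀ and S₁ are linearly independent, so a₁b₁ᵀ and a₂b₂ᵀ must span the same plane of matrices: they are the rank-1 matrices of the form x·S₀ + y·S₁.
det(x·S₀ + y·S₁) is −32·x² − 112·xy − 48·y² = (-16)·(x + 3·y)(2·x + y), vanishing at (x:y) = (3:-1) and (1:-2).
M₁ = 3·S₀ − S₁ = [[-30, -15], [-10, -5]] = (-5)·[3, 1][2, 1]ᵀ and M₂ = S₀ − 2·S₁ = [[10, 15], [-10, -15]] = 5·[1, -1][2, 3]ᵀ, so take a₁ = [3, 1], b₁ = [2, 1], a₂ = [1, -1], b₂ = [2, 3].
Each slice is an integer combination of E₁ = a₁b₁ᵀ and E₂ = a₂b₂ᵀ: S₀ = −2·E₁ − E₂, S₁ = −E₁ − 3·E₂; reading off coefficients, c₁ = [-2, -1] and c₂ = [-1, -3].
Hence T = [3, 1] ⊗ [2, 1] ⊗ [-2, -1] + [1, -1] ⊗ [2, 3] ⊗ [-1, -3], so rank(T) ≤ 2.
These bounds meet, so rank(T) = 2.

rank(T) = 2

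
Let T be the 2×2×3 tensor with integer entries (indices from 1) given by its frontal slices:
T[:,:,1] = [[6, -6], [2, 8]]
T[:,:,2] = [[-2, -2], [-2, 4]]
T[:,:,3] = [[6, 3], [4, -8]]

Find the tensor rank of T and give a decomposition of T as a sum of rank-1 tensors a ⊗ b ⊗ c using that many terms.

rank(T) = 3

Lower bound: the mode-3 unfolding of T (rows indexed by k, columns by (i,j) = (1,1), (1,2), (2,1), (2,2)) is [[6, -6, 2, 8], [-2, -2, -2, 4], [6, 3, 4, -8]].
There the 3×3 minor on rows k ∈ {1, 2, 3}, columns (i,j) ∈ {(1,1), (1,2), (2,1)} is det [[6, -6, 2], [-2, -2, -2], [6, 3, 4]] = 24 ≠ 0, so this unfolding has rank ≥ 3; CP rank is at least every unfolding rank, so rank(T) ≥ 3. (This is only a lower bound: in general the CP rank may exceed every unfolding rank, so we still need to exhibit 3 rank-1 terms summing to T.)
Upper bound: T is a sum of 3 rank-1 terms, T = [1, -2] ⊗ [0, 1] ⊗ [-4, -2, 4] + [1, 0] ⊗ [2, -1] ⊗ [2, 0, 1] + [1, 1] ⊗ [1, 0] ⊗ [2, -2, 4] (one valid choice — decompositions are not unique — normalised so each a, b is primitive with positive first nonzero entry; check it by expanding all entries), so rank(T) ≤ 3.
These bounds meet, so rank(T) = 3.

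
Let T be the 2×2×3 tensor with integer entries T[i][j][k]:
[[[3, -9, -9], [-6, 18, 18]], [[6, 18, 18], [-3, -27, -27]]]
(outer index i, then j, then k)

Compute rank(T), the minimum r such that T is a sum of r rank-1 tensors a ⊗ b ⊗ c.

2

Lower bound: the mode-3 unfolding of T (rows indexed by k, columns by (i,j) = (0,0), (0,1), (1,0), (1,1)) is [[3, -6, 6, -3], [-9, 18, 18, -27], [-9, 18, 18, -27]].
There the 2×2 minor on rows k ∈ {0, 1}, columns (i,j) ∈ {(0,0), (1,0)} is det [[3, 6], [-9, 18]] = 108 ≠ 0, so this unfolding has rank ≥ 2; CP rank is at least every unfolding rank, so rank(T) ≥ 2. (This is only a lower bound: in general the CP rank may exceed every unfolding rank, so we still need to exhibit 2 rank-1 terms summing to T.)
Upper bound — finding two terms. Write S_k = T[:,:,k] for the frontal slices: S₀ = [[3, -6], [6, -3]], S₁ = [[-9, 18], [18, -27]], S₂ = [[-9, 18], [18, -27]].
If T = a₁ ⊗ b₁ ⊗ c₁ + a₂ ⊗ b₂ ⊗ c₂ then each S_k = c₁[k]·a₁b₁ᵀ + c₂[k]·a₂b₂ᵀ. S₀ and S₁ are linearly independent, so a₁b₁ᵀ and a₂b₂ᵀ must span the same plane of matrices: they are the rank-1 matrices of the form x·S₀ + y·S₁.
det(x·S₀ + y·S₁) is 27·x² − 54·xy − 81·y² = 27·(x − 3·y)(x + y), vanishing at (x:y) = (3:1) and (1:-1).
M₁ = 3·S₀ + S₁ = [[0, 0], [36, -36]] = 36·[0, 1][1, -1]ᵀ and M₂ = S₀ − S₁ = [[12, -24], [-12, 24]] = 12·[1, -1][1, -2]ᵀ, so take a₁ = [0, 1], b₁ = [1, -1], a₂ = [1, -1], b₂ = [1, -2].
Each slice is an integer combination of E₁ = a₁b₁ᵀ and E₂ = a₂b₂ᵀ: S₀ = 9·E₁ + 3·E₂, S₁ = 9·E₁ − 9·E₂, S₂ = 9·E₁ − 9·E₂; reading off coefficients, c₁ = [9, 9, 9] and c₂ = [3, -9, -9].
Hence T = [0, 1] ⊗ [1, -1] ⊗ [9, 9, 9] + [1, -1] ⊗ [1, -2] ⊗ [3, -9, -9], so rank(T) ≤ 2.
These bounds meet, so rank(T) = 2.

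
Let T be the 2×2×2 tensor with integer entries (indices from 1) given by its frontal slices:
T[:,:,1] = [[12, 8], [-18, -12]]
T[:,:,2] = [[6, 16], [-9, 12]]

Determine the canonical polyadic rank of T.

Lower bound: the mode-1 unfolding of T (rows indexed by i, columns by (j,k) = (1,1), (1,2), (2,1), (2,2)) is [[12, 6, 8, 16], [-18, -9, -12, 12]].
There the 2×2 minor on rows i ∈ {1, 2}, columns (j,k) ∈ {(1,1), (2,2)} is det [[12, 16], [-18, 12]] = 432 ≠ 0, so this unfolding has rank ≥ 2; CP rank is at least every unfolding rank, so rank(T) ≥ 2. (This is only a lower bound: in general the CP rank may exceed every unfolding rank, so we still need to exhibit 2 rank-1 terms summing to T.)
Upper bound — finding two terms. Write S_k = T[:,:,k] for the frontal slices: S₁ = [[12, 8], [-18, -12]], S₂ = [[6, 16], [-9, 12]].
If T = a₁ ⊗ b₁ ⊗ c₁ + a₂ ⊗ b₂ ⊗ c₂ then each S_k = c₁[k]·a₁b₁ᵀ + c₂[k]·a₂b₂ᵀ. S₁ and S₂ are linearly independent, so a₁b₁ᵀ and a₂b₂ᵀ must span the same plane of matrices: they are the rank-1 matrices of the form x·S₁ + y·S₂.
det(x·S₁ + y·S₂) is 432·xy + 216·y² = 216·(y)(2·x + y), vanishing at (x:y) = (1:0) and (1:-2).
M₁ = S₁ = [[12, 8], [-18, -12]] = 2·[2, -3][3, 2]ᵀ and M₂ = S₁ − 2·S₂ = [[0, -24], [0, -36]] = (-12)·[2, 3][0, 1]ᵀ, so take a₁ = [2, -3], b₁ = [3, 2], a₂ = [2, 3], b₂ = [0, 1].
Each slice is an integer combination of E₁ = a₁b₁ᵀ and E₂ = a₂b₂ᵀ: S₁ = 2·E₁, S₂ = E₁ + 6·E₂; reading off coefficients, c₁ = [2, 1] and c₂ = [0, 6].
Hence T = [2, -3] ⊗ [3, 2] ⊗ [2, 1] + [2, 3] ⊗ [0, 1] ⊗ [0, 6], so rank(T) ≤ 2.
These bounds meet, so rank(T) = 2.

2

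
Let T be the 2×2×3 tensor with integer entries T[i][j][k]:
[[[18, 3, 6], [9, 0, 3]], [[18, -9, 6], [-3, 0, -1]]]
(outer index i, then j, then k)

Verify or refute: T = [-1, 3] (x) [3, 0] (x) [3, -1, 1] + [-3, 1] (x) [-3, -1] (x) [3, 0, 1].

Reconstruct entrywise from the claimed factors. For example, T[0,1,1] = 0 and Σₗ aₗ[0]bₗ[1]cₗ[1] = (-1)·(0)·(-1) + (-3)·(-1)·(0) = 0; checking all 12 entries, every one matches. The claim holds.

Yes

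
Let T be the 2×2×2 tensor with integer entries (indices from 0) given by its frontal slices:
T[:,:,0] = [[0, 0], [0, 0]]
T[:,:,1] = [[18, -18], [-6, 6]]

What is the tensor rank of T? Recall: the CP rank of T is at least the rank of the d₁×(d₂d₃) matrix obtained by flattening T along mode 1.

Lower bound: T ≠ 0 (e.g. T[0,0,1] = 18), so rank(T) ≥ 1.
Upper bound: if T = a ⊗ b ⊗ c then every fibre of T is a multiple of the corresponding factor, so read the factors off the fibres through the nonzero entry T[0,0,1] = 18.
The mode-1 fibre T[:,0,1] = [18, -6] gives a = [3, -1] (primitive direction); the mode-2 fibre T[0,:,1] = [18, -18] gives b = [1, -1]; then c[k] = T[0,0,k] / (a[0]·b[0]) = [0, 18] / 3 = [0, 6].
Expanding [3, -1] ⊗ [1, -1] ⊗ [0, 6] reproduces all 8 entries of T, so T = [3, -1] ⊗ [1, -1] ⊗ [0, 6] and rank(T) ≤ 1.
These bounds meet, so rank(T) = 1.
Check entry T[1,1,0] = 0: (-1)·(-1)·(0) = 0.

1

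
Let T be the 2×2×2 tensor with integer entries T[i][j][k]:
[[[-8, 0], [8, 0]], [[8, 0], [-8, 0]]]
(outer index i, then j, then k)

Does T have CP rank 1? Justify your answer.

If T = a ⊗ b ⊗ c then every fibre of T is a multiple of the corresponding factor, so read the factors off the fibres through the nonzero entry T[0,0,0] = -8.
The mode-1 fibre T[:,0,0] = [-8, 8] gives a = [1, -1] (primitive direction); the mode-2 fibre T[0,:,0] = [-8, 8] gives b = [1, -1]; then c[k] = T[0,0,k] / (a[0]·b[0]) = [-8, 0] / 1 = [-8, 0].
Expanding [1, -1] ⊗ [1, -1] ⊗ [-8, 0] reproduces all 8 entries of T, so T = [1, -1] ⊗ [1, -1] ⊗ [-8, 0] and rank(T) ≤ 1.
Equivalently every frontal slice T[:,:,k] is c[k] times the rank-1 matrix [1, -1] ⊗ [1, -1]. So T has rank 1 (it is nonzero).

Yes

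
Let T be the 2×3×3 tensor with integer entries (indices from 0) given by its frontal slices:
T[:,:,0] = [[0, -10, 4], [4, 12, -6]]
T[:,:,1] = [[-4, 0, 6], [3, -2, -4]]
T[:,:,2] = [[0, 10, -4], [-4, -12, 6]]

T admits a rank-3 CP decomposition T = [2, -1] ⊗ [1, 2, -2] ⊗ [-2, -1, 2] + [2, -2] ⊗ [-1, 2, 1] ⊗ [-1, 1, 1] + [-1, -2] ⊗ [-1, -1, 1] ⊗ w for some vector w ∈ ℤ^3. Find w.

Subtract the known terms from T to get the rank-1 residual R = [-1, -2] ⊗ [-1, -1, 1] ⊗ w, so R[i,j,k] = a[i]·b[j]·w[k]. Pick indices with nonzero a[0]·b[0] = (-1)·(-1) = 1. Only the fibre through (0,0,·) is needed: R[0,0,:] = T[0,0,:] − Σₗ aₗ[0]bₗ[0]cₗ = [0, -4, 0] − (2)·(1)·[-2, -1, 2] − (2)·(-1)·[-1, 1, 1] = [2, 0, -2]. Then w[k] = R[0,0,k] / 1 for each k, giving w = [2, 0, -2] / 1 = [2, 0, -2].

w = [2, 0, -2]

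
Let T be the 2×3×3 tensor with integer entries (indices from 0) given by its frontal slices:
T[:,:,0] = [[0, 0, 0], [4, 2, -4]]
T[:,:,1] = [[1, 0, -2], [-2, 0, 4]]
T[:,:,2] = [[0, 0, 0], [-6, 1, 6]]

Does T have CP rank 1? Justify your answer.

No

The mode-2 unfolding of T (rows indexed by j, columns by (i,k) = (0,0), (0,1), (0,2), (1,0), (1,1), (1,2)) is [[0, 1, 0, 4, -2, -6], [0, 0, 0, 2, 0, 1], [0, -2, 0, -4, 4, 6]].
There the 3×3 minor on rows j ∈ {0, 1, 2}, columns (i,k) ∈ {(0,1), (1,0), (1,2)} is det [[1, 4, -6], [0, 2, 1], [-2, -4, 6]] = -16 ≠ 0, so this unfolding has rank ≥ 3; CP rank is at least every unfolding rank, so rank(T) ≥ 3.
In particular rank(T) ≥ 3 > 1, so T is not rank-1.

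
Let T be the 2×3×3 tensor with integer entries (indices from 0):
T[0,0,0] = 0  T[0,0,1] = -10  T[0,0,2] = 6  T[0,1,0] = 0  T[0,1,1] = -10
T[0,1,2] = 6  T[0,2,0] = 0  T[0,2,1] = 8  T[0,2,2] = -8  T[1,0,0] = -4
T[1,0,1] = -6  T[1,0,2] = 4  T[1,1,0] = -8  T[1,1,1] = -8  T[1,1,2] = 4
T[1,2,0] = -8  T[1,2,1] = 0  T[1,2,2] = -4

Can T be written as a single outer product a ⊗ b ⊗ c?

The mode-3 unfolding of T (rows indexed by k, columns by (i,j) = (0,0), (0,1), (0,2), (1,0), (1,1), (1,2)) is [[0, 0, 0, -4, -8, -8], [-10, -10, 8, -6, -8, 0], [6, 6, -8, 4, 4, -4]].
There the 3×3 minor on rows k ∈ {0, 1, 2}, columns (i,j) ∈ {(0,0), (0,2), (1,0)} is det [[0, 0, -4], [-10, 8, -6], [6, -8, 4]] = -128 ≠ 0, so this unfolding has rank ≥ 3; CP rank is at least every unfolding rank, so rank(T) ≥ 3.
In particular rank(T) ≥ 3 > 1, so T is not rank-1.

No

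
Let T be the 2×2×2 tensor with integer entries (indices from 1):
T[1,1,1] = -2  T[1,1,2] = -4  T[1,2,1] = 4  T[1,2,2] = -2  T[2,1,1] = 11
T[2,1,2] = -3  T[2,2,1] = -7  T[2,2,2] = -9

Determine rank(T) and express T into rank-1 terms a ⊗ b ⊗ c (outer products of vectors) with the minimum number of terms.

Lower bound: the mode-2 unfolding of T (rows indexed by j, columns by (i,k) = (1,1), (1,2), (2,1), (2,2)) is [[-2, -4, 11, -3], [4, -2, -7, -9]].
There the 2×2 minor on rows j ∈ {1, 2}, columns (i,k) ∈ {(1,1), (1,2)} is det [[-2, -4], [4, -2]] = 20 ≠ 0, so this unfolding has rank ≥ 2; CP rank is at least every unfolding rank, so rank(T) ≥ 2. (This is only a lower bound: in general the CP rank may exceed every unfolding rank, so we still need to exhibit 2 rank-1 terms summing to T.)
Upper bound — finding two terms. Write S_k = T[:,:,k] for the frontal slices: S₁ = [[-2, 4], [11, -7]], S₂ = [[-4, -2], [-3, -9]].
If T = a₁ ⊗ b₁ ⊗ c₁ + a₂ ⊗ b₂ ⊗ c₂ then each S_k = c₁[k]·a₁b₁ᵀ + c₂[k]·a₂b₂ᵀ. S₁ and S₂ are linearly independent, so a₁b₁ᵀ and a₂b₂ᵀ must span the same plane of matrices: they are the rank-1 matrices of the form x·S₁ + y·S₂.
det(x·S₁ + y·S₂) is −30·x² + 80·xy + 30·y² = (-10)·(x − 3·y)(3·x + y), vanishing at (x:y) = (3:1) and (1:-3).
M₁ = 3·S₁ + S₂ = [[-10, 10], [30, -30]] = (-10)·[1, -3][1, -1]ᵀ and M₂ = S₁ − 3·S₂ = [[10, 10], [20, 20]] = 10·[1, 2][1, 1]ᵀ, so take a₁ = [1, -3], b₁ = [1, -1], a₂ = [1, 2], b₂ = [1, 1].
Each slice is an integer combination of E₁ = a₁b₁ᵀ and E₂ = a₂b₂ᵀ: S₁ = −3·E₁ + E₂, S₂ = −E₁ − 3·E₂; reading off coefficients, c₁ = [-3, -1] and c₂ = [1, -3].
Hence T = [1, -3] ⊗ [1, -1] ⊗ [-3, -1] + [1, 2] ⊗ [1, 1] ⊗ [1, -3], so rank(T) ≤ 2.
These bounds meet, so rank(T) = 2.

rank(T) = 2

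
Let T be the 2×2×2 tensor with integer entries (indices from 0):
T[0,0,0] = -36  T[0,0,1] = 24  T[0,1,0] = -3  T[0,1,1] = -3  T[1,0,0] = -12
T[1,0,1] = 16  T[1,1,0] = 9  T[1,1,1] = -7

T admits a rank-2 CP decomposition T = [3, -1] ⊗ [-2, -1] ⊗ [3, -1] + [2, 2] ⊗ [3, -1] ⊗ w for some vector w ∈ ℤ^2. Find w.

w = [-3, 3]

Subtract the known terms from T to get the rank-1 residual R = [2, 2] ⊗ [3, -1] ⊗ w, so R[i,j,k] = a[i]·b[j]·w[k]. Pick indices with nonzero a[0]·b[0] = (2)·(3) = 6. Only the fibre through (0,0,·) is needed: R[0,0,:] = T[0,0,:] − Σₗ aₗ[0]bₗ[0]cₗ = [-36, 24] − (3)·(-2)·[3, -1] = [-18, 18]. Then w[k] = R[0,0,k] / 6 for each k, giving w = [-18, 18] / 6 = [-3, 3].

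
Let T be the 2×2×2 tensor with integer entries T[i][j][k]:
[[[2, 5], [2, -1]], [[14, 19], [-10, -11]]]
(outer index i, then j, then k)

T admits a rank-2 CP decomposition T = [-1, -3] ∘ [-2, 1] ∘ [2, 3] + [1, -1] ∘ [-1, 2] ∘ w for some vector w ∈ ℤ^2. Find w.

w = [2, 1]

Subtract the known terms from T to get the rank-1 residual R = [1, -1] ∘ [-1, 2] ∘ w, so R[i,j,k] = a[i]·b[j]·w[k]. Pick indices with nonzero a[0]·b[0] = (1)·(-1) = -1. Only the fibre through (0,0,·) is needed: R[0,0,:] = T[0,0,:] − Σₗ aₗ[0]bₗ[0]cₗ = [2, 5] − (-1)·(-2)·[2, 3] = [-2, -1]. Then w[k] = R[0,0,k] / -1 for each k, giving w = [-2, -1] / -1 = [2, 1].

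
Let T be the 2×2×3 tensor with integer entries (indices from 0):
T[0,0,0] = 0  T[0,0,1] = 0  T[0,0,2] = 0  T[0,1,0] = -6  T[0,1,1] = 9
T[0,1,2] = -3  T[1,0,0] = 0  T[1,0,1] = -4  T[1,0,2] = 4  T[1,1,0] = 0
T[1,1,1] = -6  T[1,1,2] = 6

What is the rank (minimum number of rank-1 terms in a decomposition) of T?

Lower bound: in the mode-1 unfolding of T (rows indexed by i, columns by (j,k)) the 2×2 minor on rows i ∈ {0, 1}, columns (j,k) ∈ {(0,1), (1,0)} is det [[0, -6], [-4, 0]] = -24 ≠ 0, so that unfolding has rank ≥ 2 and hence rank(T) ≥ 2 (CP rank is at least every unfolding rank, though it can be larger).
Upper bound: with S_k = T[:,:,k], the two rank-1 terms a₁b₁ᵀ, a₂b₂ᵀ are the rank-1 members of the pencil x·S₀ + y·S₁.
det(x·S₀ + y·S₁) is −24·xy + 36·y² = (-12)·(2·x − 3·y)(y), vanishing at (x:y) = (3:2) and (1:0).
M₁ = 3·S₀ + 2·S₁ = [[0, 0], [-8, -12]] = (-4)·[0, 1][2, 3]ᵀ and M₂ = S₀ = [[0, -6], [0, 0]] = (-6)·[1, 0][0, 1]ᵀ, so take a₁ = [0, 1], b₁ = [2, 3], a₂ = [1, 0], b₂ = [0, 1].
Each slice is an integer combination of E₁ = a₁b₁ᵀ and E₂ = a₂b₂ᵀ: S₀ = −6·E₂, S₁ = −2·E₁ + 9·E₂, S₂ = 2·E₁ − 3·E₂; reading off coefficients, c₁ = [0, -2, 2] and c₂ = [-6, 9, -3].
Hence T = [0, 1] ⊗ [2, 3] ⊗ [0, -2, 2] + [1, 0] ⊗ [0, 1] ⊗ [-6, 9, -3], so rank(T) ≤ 2.
These bounds meet, so rank(T) = 2.

2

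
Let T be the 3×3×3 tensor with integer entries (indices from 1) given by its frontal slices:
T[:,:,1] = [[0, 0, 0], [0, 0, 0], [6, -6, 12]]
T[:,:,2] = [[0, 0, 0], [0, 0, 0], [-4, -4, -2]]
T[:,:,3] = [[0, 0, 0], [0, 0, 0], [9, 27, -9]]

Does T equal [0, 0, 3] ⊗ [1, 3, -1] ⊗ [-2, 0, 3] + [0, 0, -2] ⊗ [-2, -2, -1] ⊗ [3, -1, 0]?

Reconstruct entrywise from the claimed factors. For example, T[2,2,2] = 0 and Σₗ aₗ[2]bₗ[2]cₗ[2] = (0)·(3)·(0) + (0)·(-2)·(-1) = 0; checking all 27 entries, every one matches. The claim holds.

Yes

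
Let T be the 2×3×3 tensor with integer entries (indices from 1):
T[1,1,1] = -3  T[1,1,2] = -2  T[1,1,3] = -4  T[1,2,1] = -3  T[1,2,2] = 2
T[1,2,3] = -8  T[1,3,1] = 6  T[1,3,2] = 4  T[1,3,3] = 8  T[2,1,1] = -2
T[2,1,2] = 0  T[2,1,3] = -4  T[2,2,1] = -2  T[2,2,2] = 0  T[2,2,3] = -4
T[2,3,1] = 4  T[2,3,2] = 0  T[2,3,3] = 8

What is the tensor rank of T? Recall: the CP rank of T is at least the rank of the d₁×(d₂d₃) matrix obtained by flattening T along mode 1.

2

Lower bound: the mode-1 unfolding of T (rows indexed by i, columns by (j,k) = (1,1), (1,2), (1,3), (2,1), (2,2), (2,3), (3,1), (3,2), (3,3)) is [[-3, -2, -4, -3, 2, -8, 6, 4, 8], [-2, 0, -4, -2, 0, -4, 4, 0, 8]].
There the 2×2 minor on rows i ∈ {1, 2}, columns (j,k) ∈ {(1,1), (1,2)} is det [[-3, -2], [-2, 0]] = -4 ≠ 0, so this unfolding has rank ≥ 2; CP rank is at least every unfolding rank, so rank(T) ≥ 2. (Unfolding ranks only ever bound the CP rank from below — rank(T) can be strictly larger than all of them — so the matching upper bound has to come from an explicit 2-term decomposition.)
Upper bound — finding two terms. Write S_k = T[:,:,k] for the frontal slices: S₁ = [[-3, -3, 6], [-2, -2, 4]], S₂ = [[-2, 2, 4], [0, 0, 0]], S₃ = [[-4, -8, 8], [-4, -4, 8]].
If T = a₁ ⊗ b₁ ⊗ c₁ + a₂ ⊗ b₂ ⊗ c₂ then each S_k = c₁[k]·a₁b₁ᵀ + c₂[k]·a₂b₂ᵀ. S₁ and S₂ are linearly independent, so a₁b₁ᵀ and a₂b₂ᵀ must span the same plane of matrices: they are the rank-1 matrices of the form x·S₁ + y·S₂.
The 2×2 minor of x·S₁ + y·S₂ on rows {1,2}, columns {1,2} is 8·xy = 8·(y)(x), vanishing at (x:y) = (1:0) and (0:1).
M₁ = S₁ = [[-3, -3, 6], [-2, -2, 4]] = −[3, 2][1, 1, -2]ᵀ and M₂ = S₂ = [[-2, 2, 4], [0, 0, 0]] = (-2)·[1, 0][1, -1, -2]ᵀ, so take a₁ = [3, 2], b₁ = [1, 1, -2], a₂ = [1, 0], b₂ = [1, -1, -2].
Each slice is an integer combination of E₁ = a₁b₁ᵀ and E₂ = a₂b₂ᵀ: S₁ = −E₁, S₂ = −2·E₂, S₃ = −2·E₁ + 2·E₂; reading off coefficients, c₁ = [-1, 0, -2] and c₂ = [0, -2, 2].
Hence T = [3, 2] ⊗ [1, 1, -2] ⊗ [-1, 0, -2] + [1, 0] ⊗ [1, -1, -2] ⊗ [0, -2, 2], so rank(T) ≤ 2.
These bounds meet, so rank(T) = 2.
Check entry T[2,1,1] = -2: (2)·(1)·(-1) + (0)·(1)·(0) = -2.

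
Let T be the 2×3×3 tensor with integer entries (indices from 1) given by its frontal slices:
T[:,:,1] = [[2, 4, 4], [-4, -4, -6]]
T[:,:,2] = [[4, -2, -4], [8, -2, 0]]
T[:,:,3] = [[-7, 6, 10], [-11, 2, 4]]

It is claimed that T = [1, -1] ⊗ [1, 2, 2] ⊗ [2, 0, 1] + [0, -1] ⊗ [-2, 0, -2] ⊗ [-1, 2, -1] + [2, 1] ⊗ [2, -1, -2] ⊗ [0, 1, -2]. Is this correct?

Reconstruct entry (2,1,2) from the claimed factors: Σₗ aₗ[2]bₗ[1]cₗ[2] = (-1)·(1)·(0) + (-1)·(-2)·(2) + (1)·(2)·(1) = 6, but T[2,1,2] = 8. The claim is false.

No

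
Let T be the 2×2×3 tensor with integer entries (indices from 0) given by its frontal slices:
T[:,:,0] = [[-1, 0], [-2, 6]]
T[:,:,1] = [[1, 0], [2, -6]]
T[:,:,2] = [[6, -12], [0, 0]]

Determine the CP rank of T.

2

Lower bound: the mode-2 unfolding of T (rows indexed by j, columns by (i,k) = (0,0), (0,1), (0,2), (1,0), (1,1), (1,2)) is [[-1, 1, 6, -2, 2, 0], [0, 0, -12, 6, -6, 0]].
There the 2×2 minor on rows j ∈ {0, 1}, columns (i,k) ∈ {(0,0), (0,2)} is det [[-1, 6], [0, -12]] = 12 ≠ 0, so this unfolding has rank ≥ 2; CP rank is at least every unfolding rank, so rank(T) ≥ 2. (Flattening ranks never certify an upper bound on CP rank; for that we must actually write T with 2 rank-1 terms.)
Upper bound — finding two terms. Write S_k = T[:,:,k] for the frontal slices: S₀ = [[-1, 0], [-2, 6]], S₁ = [[1, 0], [2, -6]], S₂ = [[6, -12], [0, 0]].
If T = a₁ ⊗ b₁ ⊗ c₁ + a₂ ⊗ b₂ ⊗ c₂ then each S_k = c₁[k]·a₁b₁ᵀ + c₂[k]·a₂b₂ᵀ. S₀ and S₂ are linearly independent, so a₁b₁ᵀ and a₂b₂ᵀ must span the same plane of matrices: they are the rank-1 matrices of the form x·S₀ + y·S₂.
det(x·S₀ + y·S₂) is −6·x² + 12·xy = (-6)·(x − 2·y)(x), vanishing at (x:y) = (2:1) and (0:1).
M₁ = 2·S₀ + S₂ = [[4, -12], [-4, 12]] = 4·(1, -1)(1, -3)ᵀ and M₂ = S₂ = [[6, -12], [0, 0]] = 6·(1, 0)(1, -2)ᵀ, so take a₁ = (1, -1), b₁ = (1, -3), a₂ = (1, 0), b₂ = (1, -2).
Each slice is an integer combination of E₁ = a₁b₁ᵀ and E₂ = a₂b₂ᵀ: S₀ = 2·E₁ − 3·E₂, S₁ = −2·E₁ + 3·E₂, S₂ = 6·E₂; reading off coefficients, c₁ = (2, -2, 0) and c₂ = (-3, 3, 6).
Hence T = (1, -1) ⊗ (1, -3) ⊗ (2, -2, 0) + (1, 0) ⊗ (1, -2) ⊗ (-3, 3, 6), so rank(T) ≤ 2.
These bounds meet, so rank(T) = 2.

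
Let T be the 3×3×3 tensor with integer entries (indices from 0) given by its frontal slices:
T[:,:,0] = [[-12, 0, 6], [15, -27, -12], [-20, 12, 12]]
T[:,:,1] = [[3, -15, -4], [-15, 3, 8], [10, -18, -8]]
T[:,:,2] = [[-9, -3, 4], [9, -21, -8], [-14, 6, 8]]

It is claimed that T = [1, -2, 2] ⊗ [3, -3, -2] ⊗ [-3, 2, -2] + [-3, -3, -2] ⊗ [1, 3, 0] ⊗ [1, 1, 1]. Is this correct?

Yes

Reconstruct entrywise from the claimed factors. For example, T[1,0,2] = 9 and Σₗ aₗ[1]bₗ[0]cₗ[2] = (-2)·(3)·(-2) + (-3)·(1)·(1) = 9; checking all 27 entries, every one matches. The claim holds.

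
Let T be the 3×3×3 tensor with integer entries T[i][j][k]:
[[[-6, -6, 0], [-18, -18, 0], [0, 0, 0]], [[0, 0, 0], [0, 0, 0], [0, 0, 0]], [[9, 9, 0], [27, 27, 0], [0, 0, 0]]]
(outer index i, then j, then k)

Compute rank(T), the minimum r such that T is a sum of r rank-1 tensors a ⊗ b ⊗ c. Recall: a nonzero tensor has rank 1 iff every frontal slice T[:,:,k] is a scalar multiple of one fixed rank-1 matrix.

Lower bound: T ≠ 0 (e.g. T[0,0,0] = -6), so rank(T) ≥ 1.
Upper bound: the mode-1 fibre T[:,0,0] = [-6, 0, 9] gives a = [2, 0, -3] (primitive direction); the mode-2 fibre T[0,:,0] = [-6, -18, 0] gives b = [1, 3, 0]; then c[k] = T[0,0,k] / (a[0]·b[0]) = [-6, -6, 0] / 2 = [-3, -3, 0].
Expanding [2, 0, -3] ⊗ [1, 3, 0] ⊗ [-3, -3, 0] reproduces all 27 entries of T, so T = [2, 0, -3] ⊗ [1, 3, 0] ⊗ [-3, -3, 0] and rank(T) ≤ 1.
These bounds meet, so rank(T) = 1.

1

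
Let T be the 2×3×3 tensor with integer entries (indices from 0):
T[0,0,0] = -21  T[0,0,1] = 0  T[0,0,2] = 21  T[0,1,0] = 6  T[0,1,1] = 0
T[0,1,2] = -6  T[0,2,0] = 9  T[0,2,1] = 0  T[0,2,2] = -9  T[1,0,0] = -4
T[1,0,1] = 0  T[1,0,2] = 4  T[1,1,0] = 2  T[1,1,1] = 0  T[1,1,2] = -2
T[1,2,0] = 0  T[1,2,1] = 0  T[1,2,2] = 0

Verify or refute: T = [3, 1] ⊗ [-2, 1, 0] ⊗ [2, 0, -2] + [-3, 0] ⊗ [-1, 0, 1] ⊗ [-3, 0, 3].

Reconstruct entrywise from the claimed factors. For example, T[0,0,2] = 21 and Σₗ aₗ[0]bₗ[0]cₗ[2] = (3)·(-2)·(-2) + (-3)·(-1)·(3) = 21; checking all 18 entries, every one matches. The claim holds.

Yes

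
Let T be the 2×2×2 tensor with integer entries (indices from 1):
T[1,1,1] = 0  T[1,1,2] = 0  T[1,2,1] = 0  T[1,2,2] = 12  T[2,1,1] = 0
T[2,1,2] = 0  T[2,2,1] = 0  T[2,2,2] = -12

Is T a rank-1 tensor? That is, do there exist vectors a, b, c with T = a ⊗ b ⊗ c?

The mode-1 fibre T[:,2,2] = [12, -12] gives a = (1, -1) (primitive direction); the mode-2 fibre T[1,:,2] = [0, 12] gives b = (0, 1); then c[k] = T[1,2,k] / (a[1]·b[2]) = [0, 12] / 1 = (0, 12).
Expanding (1, -1) ⊗ (0, 1) ⊗ (0, 12) reproduces all 8 entries of T, so T = (1, -1) ⊗ (0, 1) ⊗ (0, 12) and rank(T) ≤ 1.
Equivalently every frontal slice T[:,:,k] is c[k] times the rank-1 matrix (1, -1) ⊗ (0, 1). So T has rank 1 (it is nonzero).

Yes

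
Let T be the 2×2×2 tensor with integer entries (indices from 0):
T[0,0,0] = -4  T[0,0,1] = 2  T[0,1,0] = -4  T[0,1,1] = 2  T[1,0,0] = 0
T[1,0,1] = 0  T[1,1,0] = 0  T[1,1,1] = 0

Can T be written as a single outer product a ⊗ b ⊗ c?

Yes

If T = a ⊗ b ⊗ c then every fibre of T is a multiple of the corresponding factor, so read the factors off the fibres through the nonzero entry T[0,0,0] = -4.
The mode-1 fibre T[:,0,0] = [-4, 0] gives a = [1, 0] (primitive direction); the mode-2 fibre T[0,:,0] = [-4, -4] gives b = [1, 1]; then c[k] = T[0,0,k] / (a[0]·b[0]) = [-4, 2] / 1 = [-4, 2].
Expanding [1, 0] ⊗ [1, 1] ⊗ [-4, 2] reproduces all 8 entries of T, so T = [1, 0] ⊗ [1, 1] ⊗ [-4, 2] and rank(T) ≤ 1.
Equivalently every frontal slice T[:,:,k] is c[k] times the rank-1 matrix [1, 0] ⊗ [1, 1]. So T has rank 1 (it is nonzero).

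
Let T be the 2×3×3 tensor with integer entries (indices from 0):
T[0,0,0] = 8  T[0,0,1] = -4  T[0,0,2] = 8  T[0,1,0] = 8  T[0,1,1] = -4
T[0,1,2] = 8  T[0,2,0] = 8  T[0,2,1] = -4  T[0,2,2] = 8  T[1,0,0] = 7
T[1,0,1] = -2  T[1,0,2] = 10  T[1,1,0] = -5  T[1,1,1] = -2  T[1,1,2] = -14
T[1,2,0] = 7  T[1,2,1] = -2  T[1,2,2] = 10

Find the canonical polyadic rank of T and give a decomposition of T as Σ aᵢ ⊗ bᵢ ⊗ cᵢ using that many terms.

Lower bound: in the mode-2 unfolding of T (rows indexed by j, columns by (i,k)) the 2×2 minor on rows j ∈ {0, 1}, columns (i,k) ∈ {(0,0), (1,0)} is det [[8, 7], [8, -5]] = -96 ≠ 0, so that unfolding has rank ≥ 2 and hence rank(T) ≥ 2 (CP rank is at least every unfolding rank, though it can be larger).
Upper bound: with S_k = T[:,:,k], the two rank-1 terms a₁b₁ᵀ, a₂b₂ᵀ are the rank-1 members of the pencil x·S₀ + y·S₁.
The 2×2 minor of x·S₀ + y·S₁ on rows {0,1}, columns {0,1} is −96·x² + 48·xy = (-48)·(2·x − y)(x), vanishing at (x:y) = (1:2) and (0:1).
M₁ = S₀ + 2·S₁ = [[0, 0, 0], [3, -9, 3]] = 3·[0, 1][1, -3, 1]ᵀ and M₂ = S₁ = [[-4, -4, -4], [-2, -2, -2]] = (-2)·[2, 1][1, 1, 1]ᵀ, so take a₁ = [0, 1], b₁ = [1, -3, 1], a₂ = [2, 1], b₂ = [1, 1, 1].
Each slice is an integer combination of E₁ = a₁b₁ᵀ and E₂ = a₂b₂ᵀ: S₀ = 3·E₁ + 4·E₂, S₁ = −2·E₂, S₂ = 6·E₁ + 4·E₂; reading off coefficients, c₁ = [3, 0, 6] and c₂ = [4, -2, 4].
Hence T = [0, 1] ⊗ [1, -3, 1] ⊗ [3, 0, 6] + [2, 1] ⊗ [1, 1, 1] ⊗ [4, -2, 4], so rank(T) ≤ 2.
These bounds meet, so rank(T) = 2.

rank(T) = 2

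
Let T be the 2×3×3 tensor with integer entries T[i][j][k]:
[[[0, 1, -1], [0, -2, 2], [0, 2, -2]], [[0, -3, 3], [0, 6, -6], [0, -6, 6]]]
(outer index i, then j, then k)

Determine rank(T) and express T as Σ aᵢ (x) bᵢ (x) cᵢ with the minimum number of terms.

rank(T) = 1

Lower bound: T ≠ 0 (e.g. T[0,0,1] = 1), so rank(T) ≥ 1.
Upper bound: if T = a (x) b (x) c then every fibre of T is a multiple of the corresponding factor, so read the factors off the fibres through the nonzero entry T[0,0,1] = 1.
The mode-1 fibre T[:,0,1] = [1, -3] gives a = [1, -3] (primitive direction); the mode-2 fibre T[0,:,1] = [1, -2, 2] gives b = [1, -2, 2]; then c[k] = T[0,0,k] / (a[0]·b[0]) = [0, 1, -1] / 1 = [0, 1, -1].
Expanding [1, -3] (x) [1, -2, 2] (x) [0, 1, -1] reproduces all 18 entries of T, so T = [1, -3] (x) [1, -2, 2] (x) [0, 1, -1] and rank(T) ≤ 1.
These bounds meet, so rank(T) = 1.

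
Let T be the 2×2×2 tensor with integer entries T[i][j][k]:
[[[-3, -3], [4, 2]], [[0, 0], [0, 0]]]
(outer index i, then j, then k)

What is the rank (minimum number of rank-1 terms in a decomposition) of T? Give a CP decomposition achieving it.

Lower bound: in the mode-3 unfolding of T (rows indexed by k, columns by (i,j)) the 2×2 minor on rows k ∈ {0, 1}, columns (i,j) ∈ {(0,0), (0,1)} is det [[-3, 4], [-3, 2]] = 6 ≠ 0, so that unfolding has rank ≥ 2 and hence rank(T) ≥ 2 (CP rank is at least every unfolding rank, though it can be larger).
Upper bound: T[i,:,:] = a[i]·M for every slice, with a = [1, 0] and M = [[-3, -3], [4, 2]] (rows j, columns k).
Splitting M by its rows (j = 0, 1), M = [1, 0][-3, -3]ᵀ + [0, 1][4, 2]ᵀ.
Hence T = [1, 0] ⊗ [1, 0] ⊗ [-3, -3] + [1, 0] ⊗ [0, 1] ⊗ [4, 2], so rank(T) ≤ 2.
These bounds meet, so rank(T) = 2.

rank(T) = 2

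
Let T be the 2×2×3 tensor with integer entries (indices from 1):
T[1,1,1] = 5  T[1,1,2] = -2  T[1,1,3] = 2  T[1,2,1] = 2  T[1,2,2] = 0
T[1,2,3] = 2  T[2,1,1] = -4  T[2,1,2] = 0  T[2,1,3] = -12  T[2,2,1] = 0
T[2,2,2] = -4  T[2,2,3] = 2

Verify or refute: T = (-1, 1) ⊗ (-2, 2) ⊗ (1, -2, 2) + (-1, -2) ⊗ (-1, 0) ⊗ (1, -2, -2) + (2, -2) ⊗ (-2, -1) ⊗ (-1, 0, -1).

Reconstruct entry (1,1,1) from the claimed factors: Σₗ aₗ[1]bₗ[1]cₗ[1] = (-1)·(-2)·(1) + (-1)·(-1)·(1) + (2)·(-2)·(-1) = 7, but T[1,1,1] = 5. The claim is false.

No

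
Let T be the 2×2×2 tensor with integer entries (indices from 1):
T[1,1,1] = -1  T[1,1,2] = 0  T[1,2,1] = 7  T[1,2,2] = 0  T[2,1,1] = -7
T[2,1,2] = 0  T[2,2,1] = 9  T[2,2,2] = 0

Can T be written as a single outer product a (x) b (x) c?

No

The mode-1 unfolding of T (rows indexed by i, columns by (j,k) = (1,1), (1,2), (2,1), (2,2)) is [[-1, 0, 7, 0], [-7, 0, 9, 0]].
There the 2×2 minor on rows i ∈ {1, 2}, columns (j,k) ∈ {(1,1), (2,1)} is det [[-1, 7], [-7, 9]] = 40 ≠ 0, so this unfolding has rank ≥ 2; CP rank is at least every unfolding rank, so rank(T) ≥ 2.
In particular rank(T) ≥ 2 > 1, so T is not rank-1.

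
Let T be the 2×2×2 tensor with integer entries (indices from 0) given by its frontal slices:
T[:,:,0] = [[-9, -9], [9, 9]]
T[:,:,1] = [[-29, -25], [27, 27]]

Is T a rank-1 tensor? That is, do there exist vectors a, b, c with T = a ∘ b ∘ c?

No

The mode-1 unfolding of T (rows indexed by i, columns by (j,k) = (0,0), (0,1), (1,0), (1,1)) is [[-9, -29, -9, -25], [9, 27, 9, 27]].
There the 2×2 minor on rows i ∈ {0, 1}, columns (j,k) ∈ {(0,0), (0,1)} is det [[-9, -29], [9, 27]] = 18 ≠ 0, so this unfolding has rank ≥ 2; CP rank is at least every unfolding rank, so rank(T) ≥ 2.
In particular rank(T) ≥ 2 > 1, so T is not rank-1.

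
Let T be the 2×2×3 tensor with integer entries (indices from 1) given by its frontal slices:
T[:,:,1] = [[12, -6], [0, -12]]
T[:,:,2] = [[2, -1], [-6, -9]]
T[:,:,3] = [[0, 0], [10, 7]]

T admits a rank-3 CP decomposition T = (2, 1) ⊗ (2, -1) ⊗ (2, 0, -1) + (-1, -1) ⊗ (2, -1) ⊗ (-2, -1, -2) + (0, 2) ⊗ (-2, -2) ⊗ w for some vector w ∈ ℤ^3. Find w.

Subtract the known terms from T to get the rank-1 residual R = (0, 2) ⊗ (-2, -2) ⊗ w, so R[i,j,k] = a[i]·b[j]·w[k]. Pick indices with nonzero a[2]·b[1] = (2)·(-2) = -4. Only the fibre through (2,1,·) is needed: R[2,1,:] = T[2,1,:] − Σₗ aₗ[2]bₗ[1]cₗ = [0, -6, 10] − (1)·(2)·(2, 0, -1) − (-1)·(2)·(-2, -1, -2) = [-8, -8, 8]. Then w[k] = R[2,1,k] / -4 for each k, giving w = [-8, -8, 8] / -4 = (2, 2, -2).

w = (2, 2, -2)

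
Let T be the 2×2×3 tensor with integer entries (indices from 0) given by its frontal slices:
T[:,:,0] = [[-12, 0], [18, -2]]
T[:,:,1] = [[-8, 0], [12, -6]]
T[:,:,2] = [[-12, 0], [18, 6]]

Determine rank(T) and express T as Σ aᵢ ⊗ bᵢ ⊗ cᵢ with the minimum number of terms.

Lower bound: the mode-2 unfolding of T (rows indexed by j, columns by (i,k) = (0,0), (0,1), (0,2), (1,0), (1,1), (1,2)) is [[-12, -8, -12, 18, 12, 18], [0, 0, 0, -2, -6, 6]].
There the 2×2 minor on rows j ∈ {0, 1}, columns (i,k) ∈ {(0,0), (1,0)} is det [[-12, 18], [0, -2]] = 24 ≠ 0, so this unfolding has rank ≥ 2; CP rank is at least every unfolding rank, so rank(T) ≥ 2. (This is only a lower bound: in general the CP rank may exceed every unfolding rank, so we still need to exhibit 2 rank-1 terms summing to T.)
Upper bound — finding two terms. Write S_k = T[:,:,k] for the frontal slices: S₀ = [[-12, 0], [18, -2]], S₁ = [[-8, 0], [12, -6]], S₂ = [[-12, 0], [18, 6]].
If T = a₁ ⊗ b₁ ⊗ c₁ + a₂ ⊗ b₂ ⊗ c₂ then each S_k = c₁[k]·a₁b₁ᵀ + c₂[k]·a₂b₂ᵀ. S₀ and S₁ are linearly independent, so a₁b₁ᵀ and a₂b₂ᵀ must span the same plane of matrices: they are the rank-1 matrices of the form x·S₀ + y·S₁.
det(x·S₀ + y·S₁) is 24·x² + 88·xy + 48·y² = 8·(x + 3·y)(3·x + 2·y), vanishing at (x:y) = (3:-1) and (2:-3).
M₁ = 3·S₀ − S₁ = [[-28, 0], [42, 0]] = (-14)·[2, -3][1, 0]ᵀ and M₂ = 2·S₀ − 3·S₁ = [[0, 0], [0, 14]] = 14·[0, 1][0, 1]ᵀ, so take a₁ = [2, -3], b₁ = [1, 0], a₂ = [0, 1], b₂ = [0, 1].
Each slice is an integer combination of E₁ = a₁b₁ᵀ and E₂ = a₂b₂ᵀ: S₀ = −6·E₁ − 2·E₂, S₁ = −4·E₁ − 6·E₂, S₂ = −6·E₁ + 6·E₂; reading off coefficients, c₁ = [-6, -4, -6] and c₂ = [-2, -6, 6].
Hence T = [2, -3] ⊗ [1, 0] ⊗ [-6, -4, -6] + [0, 1] ⊗ [0, 1] ⊗ [-2, -6, 6], so rank(T) ≤ 2.
These bounds meet, so rank(T) = 2.

rank(T) = 2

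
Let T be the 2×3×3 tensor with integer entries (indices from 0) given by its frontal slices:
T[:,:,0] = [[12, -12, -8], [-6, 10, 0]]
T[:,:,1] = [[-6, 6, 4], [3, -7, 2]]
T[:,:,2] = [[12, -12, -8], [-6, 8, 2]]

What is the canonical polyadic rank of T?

Lower bound: the mode-2 unfolding of T (rows indexed by j, columns by (i,k) = (0,0), (0,1), (0,2), (1,0), (1,1), (1,2)) is [[12, -6, 12, -6, 3, -6], [-12, 6, -12, 10, -7, 8], [-8, 4, -8, 0, 2, 2]].
There the 2×2 minor on rows j ∈ {0, 1}, columns (i,k) ∈ {(0,0), (1,0)} is det [[12, -6], [-12, 10]] = 48 ≠ 0, so this unfolding has rank ≥ 2; CP rank is at least every unfolding rank, so rank(T) ≥ 2. (Unfolding ranks only ever bound the CP rank from below — rank(T) can be strictly larger than all of them — so the matching upper bound has to come from an explicit 2-term decomposition.)
Upper bound — finding two terms. Write S_k = T[:,:,k] for the frontal slices: S₀ = [[12, -12, -8], [-6, 10, 0]], S₁ = [[-6, 6, 4], [3, -7, 2]], S₂ = [[12, -12, -8], [-6, 8, 2]].
If T = a₁ ⊗ b₁ ⊗ c₁ + a₂ ⊗ b₂ ⊗ c₂ then each S_k = c₁[k]·a₁b₁ᵀ + c₂[k]·a₂b₂ᵀ. S₀ and S₁ are linearly independent, so a₁b₁ᵀ and a₂b₂ᵀ must span the same plane of matrices: they are the rank-1 matrices of the form x·S₀ + y·S₁.
The 2×2 minor of x·S₀ + y·S₁ on rows {0,1}, columns {0,1} is 48·x² − 72·xy + 24·y² = 24·(2·x − y)(x − y), vanishing at (x:y) = (1:2) and (1:1).
M₁ = S₀ + 2·S₁ = [[0, 0, 0], [0, -4, 4]] = (-4)·[0, 1][0, 1, -1]ᵀ and M₂ = S₀ + S₁ = [[6, -6, -4], [-3, 3, 2]] = [2, -1][3, -3, -2]ᵀ, so take a₁ = [0, 1], b₁ = [0, 1, -1], a₂ = [2, -1], b₂ = [3, -3, -2].
Each slice is an integer combination of E₁ = a₁b₁ᵀ and E₂ = a₂b₂ᵀ: S₀ = 4·E₁ + 2·E₂, S₁ = −4·E₁ − E₂, S₂ = 2·E₁ + 2·E₂; reading off coefficients, c₁ = [4, -4, 2] and c₂ = [2, -1, 2].
Hence T = [0, 1] ⊗ [0, 1, -1] ⊗ [4, -4, 2] + [2, -1] ⊗ [3, -3, -2] ⊗ [2, -1, 2], so rank(T) ≤ 2.
These bounds meet, so rank(T) = 2.

2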